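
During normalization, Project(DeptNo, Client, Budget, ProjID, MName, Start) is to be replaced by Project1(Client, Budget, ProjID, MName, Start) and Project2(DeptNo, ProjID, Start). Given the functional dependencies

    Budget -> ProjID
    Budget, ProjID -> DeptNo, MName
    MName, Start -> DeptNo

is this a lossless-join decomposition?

Common attributes: Project1 ∩ Project2 = {ProjID, Start}.
No dependency enlarges {ProjID, Start}, so (ProjID, Start)⁺ = {ProjID, Start}.
The closure contains neither all of Project1 = {Client, Budget, ProjID, MName, Start} nor all of Project2 = {DeptNo, ProjID, Start}, so the common attributes are not a superkey of either fragment. The join is lossy.

No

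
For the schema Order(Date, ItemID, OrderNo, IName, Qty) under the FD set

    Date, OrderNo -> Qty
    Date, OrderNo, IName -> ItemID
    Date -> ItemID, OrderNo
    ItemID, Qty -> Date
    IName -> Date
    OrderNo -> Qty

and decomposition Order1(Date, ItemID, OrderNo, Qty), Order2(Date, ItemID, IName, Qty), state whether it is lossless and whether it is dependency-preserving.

lossless and dependency-preserving

Lossless test: (Date, ItemID, Qty)⁺ = {Date, ItemID, OrderNo, Qty}, which contains all of one fragment — lossless.
Dependency preservation: Date, OrderNo, IName → ItemID is not contained in any single fragment, but the restricted closure of its left-hand side across the fragments still reaches the right-hand side; the remaining FDs each lie inside some fragment. All dependencies are preserved.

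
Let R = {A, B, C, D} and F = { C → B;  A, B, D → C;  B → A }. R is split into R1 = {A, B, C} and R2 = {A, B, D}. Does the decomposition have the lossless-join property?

No

Common attributes: R1 ∩ R2 = {A, B}.
No dependency enlarges {A, B}, so (A, B)⁺ = {A, B}.
The closure contains neither all of R1 = {A, B, C} nor all of R2 = {A, B, D}, so the common attributes are not a superkey of either fragment. The join is lossy.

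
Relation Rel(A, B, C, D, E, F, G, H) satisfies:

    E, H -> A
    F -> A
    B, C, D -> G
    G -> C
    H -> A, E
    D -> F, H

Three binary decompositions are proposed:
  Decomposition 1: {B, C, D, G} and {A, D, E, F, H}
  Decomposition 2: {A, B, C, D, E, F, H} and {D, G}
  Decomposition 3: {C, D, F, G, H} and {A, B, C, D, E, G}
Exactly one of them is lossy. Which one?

Decomposition 2

Decomposition 1: common = {D}, closure = {A, D, E, F, H} → lossless.
Decomposition 2: common = {D}, closure = {A, D, E, F, H} → lossy.
Decomposition 3: common = {C, D, G}, closure = {A, C, D, E, F, G, H} → lossless.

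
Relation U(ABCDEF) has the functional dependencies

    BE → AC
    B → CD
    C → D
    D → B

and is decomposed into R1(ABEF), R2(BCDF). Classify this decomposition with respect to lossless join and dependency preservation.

Lossless test: (BF)⁺ = {BCDF}, which contains all of one fragment — lossless.
Dependency preservation: BE → AC is not contained in any single fragment, but the restricted closure of its left-hand side across the fragments still reaches the right-hand side; the remaining FDs each lie inside some fragment. All dependencies are preserved.

lossless and dependency-preserving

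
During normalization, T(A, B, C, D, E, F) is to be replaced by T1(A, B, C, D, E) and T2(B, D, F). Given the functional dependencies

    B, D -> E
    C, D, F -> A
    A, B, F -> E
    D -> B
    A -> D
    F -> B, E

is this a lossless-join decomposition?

No

Common attributes: T1 ∩ T2 = {B, D}.
Closure of {B, D}: B, D → E applies, adding E. So (B, D)⁺ = {B, D, E}.
The closure contains neither all of T1 = {A, B, C, D, E} nor all of T2 = {B, D, F}, so the common attributes are not a superkey of either fragment. The join is lossy.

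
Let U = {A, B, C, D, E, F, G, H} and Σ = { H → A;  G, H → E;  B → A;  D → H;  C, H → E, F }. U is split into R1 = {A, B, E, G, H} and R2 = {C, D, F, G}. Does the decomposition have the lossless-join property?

Common attributes: R1 ∩ R2 = {G}.
No dependency enlarges {G}, so (G)⁺ = {G}.
The closure contains neither all of R1 = {A, B, E, G, H} nor all of R2 = {C, D, F, G}, so the common attributes are not a superkey of either fragment. The join is lossy.

No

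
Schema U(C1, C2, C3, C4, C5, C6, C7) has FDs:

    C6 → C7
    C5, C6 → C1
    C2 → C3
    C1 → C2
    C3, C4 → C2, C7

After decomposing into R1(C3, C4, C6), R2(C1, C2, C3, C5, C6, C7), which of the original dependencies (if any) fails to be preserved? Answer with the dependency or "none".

C3, C4 → C2, C7

Check C3, C4 → C2, C7: no single fragment contains all of {C2, C3, C4, C7}, and the restricted closure of {C3, C4} across the fragments never reaches {C2, C7}.
C6 → C7 is preserved.
C5, C6 → C1 is preserved.
C2 → C3 is preserved.
C1 → C2 is preserved.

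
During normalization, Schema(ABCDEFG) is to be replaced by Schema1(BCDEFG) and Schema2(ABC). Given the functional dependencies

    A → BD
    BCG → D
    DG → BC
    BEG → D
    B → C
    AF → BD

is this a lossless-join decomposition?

No

Common attributes: Schema1 ∩ Schema2 = {BC}.
No dependency enlarges {BC}, so (BC)⁺ = {BC}.
The closure contains neither all of Schema1 = {BCDEFG} nor all of Schema2 = {ABC}, so the common attributes are not a superkey of either fragment. The join is lossy.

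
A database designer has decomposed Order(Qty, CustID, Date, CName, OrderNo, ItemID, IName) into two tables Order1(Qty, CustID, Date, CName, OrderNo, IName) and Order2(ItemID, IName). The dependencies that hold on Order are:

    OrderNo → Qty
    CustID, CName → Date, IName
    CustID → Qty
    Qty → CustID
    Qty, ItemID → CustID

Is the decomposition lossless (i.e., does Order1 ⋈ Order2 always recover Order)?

No

Common attributes: Order1 ∩ Order2 = {IName}.
No dependency enlarges {IName}, so (IName)⁺ = {IName}.
The closure contains neither all of Order1 = {Qty, CustID, Date, CName, OrderNo, IName} nor all of Order2 = {ItemID, IName}, so the common attributes are not a superkey of either fragment. The join is lossy.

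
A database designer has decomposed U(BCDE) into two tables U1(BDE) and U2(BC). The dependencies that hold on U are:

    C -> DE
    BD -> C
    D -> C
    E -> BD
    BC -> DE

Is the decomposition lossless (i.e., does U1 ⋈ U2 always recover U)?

No

Common attributes: U1 ∩ U2 = {B}.
No dependency enlarges {B}, so (B)⁺ = {B}.
The closure contains neither all of U1 = {BDE} nor all of U2 = {BC}, so the common attributes are not a superkey of either fragment. The join is lossy.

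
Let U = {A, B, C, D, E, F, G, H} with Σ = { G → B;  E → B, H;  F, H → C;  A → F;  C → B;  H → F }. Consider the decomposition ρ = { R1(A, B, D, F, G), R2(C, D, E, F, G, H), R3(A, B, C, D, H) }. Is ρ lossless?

Chase test. Columns are A, B, C, D, E, F, G, H; row i has aⱼ where attribute j ∈ Ri, else bᵢⱼ.
Initial tableau (one row per fragment):
  row 1: a1 a2 b13 a4 b15 a6 a7 b18
  row 2: b21 b22 a3 a4 a5 a6 a7 a8
  row 3: a1 a2 a3 a4 b35 b36 b37 a8
Rows 1 and 2 agree on G; apply G→B and equate their B entries.
Rows 1 and 3 agree on A; apply A→F and equate their F entries.
No row becomes fully distinguished — the join is lossy.

No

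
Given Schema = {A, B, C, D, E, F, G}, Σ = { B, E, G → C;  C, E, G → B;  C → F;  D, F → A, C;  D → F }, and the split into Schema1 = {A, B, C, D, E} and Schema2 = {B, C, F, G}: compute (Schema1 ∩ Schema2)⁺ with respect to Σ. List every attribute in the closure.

Schema1 ∩ Schema2 = {B, C}.
C → F applies, adding F
Closure: {B, C, F}.

B, C, F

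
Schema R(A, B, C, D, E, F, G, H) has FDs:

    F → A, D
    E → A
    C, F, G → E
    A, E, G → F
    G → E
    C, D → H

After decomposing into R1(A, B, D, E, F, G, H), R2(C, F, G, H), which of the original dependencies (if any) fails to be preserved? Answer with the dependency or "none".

C, D → H

Check C, D → H: no single fragment contains all of {C, D, H}, and the restricted closure of {C, D} across the fragments never reaches {H}.
F → A, D is preserved.
E → A is preserved.
C, F, G → E is preserved.
A, E, G → F is preserved.
G → E is preserved.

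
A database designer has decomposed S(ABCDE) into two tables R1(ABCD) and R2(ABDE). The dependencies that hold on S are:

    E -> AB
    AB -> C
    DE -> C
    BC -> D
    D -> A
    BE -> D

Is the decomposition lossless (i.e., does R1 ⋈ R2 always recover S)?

Yes

Common attributes: R1 ∩ R2 = {ABD}.
Closure of {ABD}: AB → C applies, adding C. So (ABD)⁺ = {ABCD}.
This closure contains every attribute of R1, so R1 ∩ R2 → R1. The join is lossless.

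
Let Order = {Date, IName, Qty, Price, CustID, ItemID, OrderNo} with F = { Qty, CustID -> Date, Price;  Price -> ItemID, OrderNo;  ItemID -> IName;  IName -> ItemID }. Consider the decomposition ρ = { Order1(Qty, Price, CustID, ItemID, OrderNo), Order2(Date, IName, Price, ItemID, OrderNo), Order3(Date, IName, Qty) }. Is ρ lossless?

No

Chase test. Columns are Date, IName, Qty, Price, CustID, ItemID, OrderNo; row i has aⱼ where attribute j ∈ Orderi, else bᵢⱼ.
Initial tableau (one row per fragment):
  row 1: b11 b12 a3 a4 a5 a6 a7
  row 2: a1 a2 b23 a4 b25 a6 a7
  row 3: a1 a2 a3 b34 b35 b36 b37
Rows 1 and 2 agree on ItemID; apply ItemID→IName and equate their IName entries.
Rows 1 and 3 agree on IName; apply IName→ItemID and equate their ItemID entries.
No row becomes fully distinguished — the join is lossy.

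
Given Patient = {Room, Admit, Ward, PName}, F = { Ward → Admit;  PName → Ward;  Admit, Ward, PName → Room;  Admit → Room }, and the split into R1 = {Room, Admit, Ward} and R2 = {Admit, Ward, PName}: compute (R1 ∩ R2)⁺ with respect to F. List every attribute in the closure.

Room, Admit, Ward

R1 ∩ R2 = {Admit, Ward}.
Admit → Room applies, adding Room
Closure: {Room, Admit, Ward}.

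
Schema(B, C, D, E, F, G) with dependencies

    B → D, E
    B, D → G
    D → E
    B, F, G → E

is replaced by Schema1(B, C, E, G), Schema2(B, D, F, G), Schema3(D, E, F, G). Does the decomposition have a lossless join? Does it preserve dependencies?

lossy but dependency-preserving

Lossless test (chase): Rows 1 and 2 agree on B; apply B→D, E and equate their D, E entries. No row becomes fully distinguished — the join is lossy.
Dependency preservation: B → D, E; B, F, G → E are not contained in any single fragment, but the restricted closure of each left-hand side across the fragments still reaches the right-hand side; the remaining FDs each lie inside some fragment. All dependencies are preserved.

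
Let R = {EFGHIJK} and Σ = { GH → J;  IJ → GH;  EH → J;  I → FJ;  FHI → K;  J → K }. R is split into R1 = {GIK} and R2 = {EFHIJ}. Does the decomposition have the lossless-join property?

Common attributes: R1 ∩ R2 = {I}.
Closure of {I}: I → FJ applies, adding FJ; J → K applies, adding K; IJ → GH applies, adding GH. So (I)⁺ = {FGHIJK}.
This closure contains every attribute of R1, so R1 ∩ R2 → R1. The join is lossless.

Yes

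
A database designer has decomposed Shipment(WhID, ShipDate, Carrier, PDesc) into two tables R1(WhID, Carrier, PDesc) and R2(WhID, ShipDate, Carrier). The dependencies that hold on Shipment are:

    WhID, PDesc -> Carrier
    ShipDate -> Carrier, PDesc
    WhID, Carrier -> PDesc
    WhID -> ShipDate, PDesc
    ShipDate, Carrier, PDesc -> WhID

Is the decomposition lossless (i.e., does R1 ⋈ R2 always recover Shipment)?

Common attributes: R1 ∩ R2 = {WhID, Carrier}.
Closure of {WhID, Carrier}: WhID, Carrier → PDesc applies, adding PDesc; WhID → ShipDate, PDesc applies, adding ShipDate. So (WhID, Carrier)⁺ = {WhID, ShipDate, Carrier, PDesc}.
This closure contains every attribute of R1, so R1 ∩ R2 → R1. The join is lossless.

Yes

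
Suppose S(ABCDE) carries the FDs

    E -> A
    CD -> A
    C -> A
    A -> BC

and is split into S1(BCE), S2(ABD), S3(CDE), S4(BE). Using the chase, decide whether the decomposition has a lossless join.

No

Chase test. Columns are ABCDE; row i has aⱼ where attribute j ∈ Si, else bᵢⱼ.
Initial tableau (one row per fragment):
  row 1: b11 a2 a3 b14 a5
  row 2: a1 a2 b23 a4 b25
  row 3: b31 b32 a3 a4 a5
  row 4: b41 a2 b43 b44 a5
Rows 1 and 3 agree on E; apply E→A and equate their A entries.
Rows 1 and 4 agree on E; apply E→A and equate their A entries.
Rows 1 and 3 agree on A; apply A→BC and equate their BC entries.
Rows 1 and 4 agree on A; apply A→BC and equate their BC entries.
No row becomes fully distinguished — the join is lossy.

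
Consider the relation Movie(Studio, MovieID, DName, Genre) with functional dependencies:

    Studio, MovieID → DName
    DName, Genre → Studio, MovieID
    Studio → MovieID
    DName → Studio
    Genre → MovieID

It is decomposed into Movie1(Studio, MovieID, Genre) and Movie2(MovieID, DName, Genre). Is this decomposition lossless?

No

Common attributes: Movie1 ∩ Movie2 = {MovieID, Genre}.
No dependency enlarges {MovieID, Genre}, so (MovieID, Genre)⁺ = {MovieID, Genre}.
The closure contains neither all of Movie1 = {Studio, MovieID, Genre} nor all of Movie2 = {MovieID, DName, Genre}, so the common attributes are not a superkey of either fragment. The join is lossy.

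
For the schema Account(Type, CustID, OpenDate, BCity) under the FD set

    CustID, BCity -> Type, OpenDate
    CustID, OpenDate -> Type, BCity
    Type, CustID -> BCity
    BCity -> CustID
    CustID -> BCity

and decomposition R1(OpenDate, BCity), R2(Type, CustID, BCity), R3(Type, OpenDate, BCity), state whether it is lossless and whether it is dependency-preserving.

lossless and dependency-preserving

Lossless test (chase): Rows 1 and 2 agree on BCity; apply BCity→CustID and equate their CustID entries. Rows 1 and 3 agree on BCity; apply BCity→CustID and equate their CustID entries. Rows 1 and 2 agree on CustID, BCity; apply CustID, BCity→Type, OpenDate and equate their Type, OpenDate entries. Row 1 is now all distinguished symbols — the join is lossless.
Dependency preservation: CustID, BCity → Type, OpenDate; CustID, OpenDate → Type, BCity are not contained in any single fragment, but the restricted closure of each left-hand side across the fragments still reaches the right-hand side; the remaining FDs each lie inside some fragment. All dependencies are preserved.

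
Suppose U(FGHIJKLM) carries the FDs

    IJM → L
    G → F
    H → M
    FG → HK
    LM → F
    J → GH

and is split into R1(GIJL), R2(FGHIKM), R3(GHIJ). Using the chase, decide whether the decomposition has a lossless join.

Chase test. Columns are FGHIJKLM; row i has aⱼ where attribute j ∈ Ri, else bᵢⱼ.
Initial tableau (one row per fragment):
  row 1: b11 a2 b13 a4 a5 b16 a7 b18
  row 2: a1 a2 a3 a4 b25 a6 b27 a8
  row 3: b31 a2 a3 a4 a5 b36 b37 b38
Rows 1 and 2 agree on G; apply G→F and equate their F entries.
Rows 1 and 3 agree on G; apply G→F and equate their F entries.
Rows 2 and 3 agree on H; apply H→M and equate their M entries.
Rows 1 and 2 agree on FG; apply FG→HK and equate their HK entries.
Rows 1 and 3 agree on FG; apply FG→HK and equate their HK entries.
Rows 1 and 2 agree on H; apply H→M and equate their M entries.
Rows 1 and 3 agree on IJM; apply IJM→L and equate their L entries.
Row 1 is now all distinguished symbols — the join is lossless.

Yes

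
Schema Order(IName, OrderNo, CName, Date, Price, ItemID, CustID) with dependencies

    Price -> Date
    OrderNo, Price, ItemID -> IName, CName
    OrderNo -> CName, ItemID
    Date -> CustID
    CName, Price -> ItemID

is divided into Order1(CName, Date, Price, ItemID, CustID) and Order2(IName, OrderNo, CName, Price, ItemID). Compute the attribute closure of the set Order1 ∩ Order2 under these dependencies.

CName, Date, Price, ItemID, CustID

Order1 ∩ Order2 = {CName, Price, ItemID}.
Price → Date applies, adding Date
Date → CustID applies, adding CustID
Closure: {CName, Date, Price, ItemID, CustID}.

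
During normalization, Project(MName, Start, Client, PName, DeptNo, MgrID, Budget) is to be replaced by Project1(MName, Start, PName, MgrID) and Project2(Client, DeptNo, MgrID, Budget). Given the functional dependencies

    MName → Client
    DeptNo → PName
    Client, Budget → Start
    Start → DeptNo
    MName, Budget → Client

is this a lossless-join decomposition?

No

Common attributes: Project1 ∩ Project2 = {MgrID}.
No dependency enlarges {MgrID}, so (MgrID)⁺ = {MgrID}.
The closure contains neither all of Project1 = {MName, Start, PName, MgrID} nor all of Project2 = {Client, DeptNo, MgrID, Budget}, so the common attributes are not a superkey of either fragment. The join is lossy.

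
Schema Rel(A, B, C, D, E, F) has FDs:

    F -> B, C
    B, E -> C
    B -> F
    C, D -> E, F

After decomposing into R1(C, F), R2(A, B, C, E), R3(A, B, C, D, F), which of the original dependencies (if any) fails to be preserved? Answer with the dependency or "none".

C, D -> E, F

Check C, D → E, F: no single fragment contains all of {C, D, E, F}, and the restricted closure of {C, D} across the fragments never reaches {E, F}.
F → B, C is preserved.
B, E → C is preserved.
B → F is preserved.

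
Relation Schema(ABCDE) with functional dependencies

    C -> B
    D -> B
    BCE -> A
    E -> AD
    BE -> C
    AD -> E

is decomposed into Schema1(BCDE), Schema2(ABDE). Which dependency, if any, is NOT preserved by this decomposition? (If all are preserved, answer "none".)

none

C → B lies within Schema1.
D → B lies within Schema1.
BCE → A: restricted closure across fragments reaches A.
E → AD lies within Schema2.
BE → C lies within Schema1.
AD → E lies within Schema2.
Every dependency is enforceable on the fragments, so the decomposition is dependency-preserving.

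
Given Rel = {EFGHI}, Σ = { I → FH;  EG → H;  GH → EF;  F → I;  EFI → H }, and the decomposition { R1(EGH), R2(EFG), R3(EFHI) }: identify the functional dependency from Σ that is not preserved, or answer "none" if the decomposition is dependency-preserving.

none

I → FH lies within R3.
EG → H lies within R1.
GH → EF: restricted closure across fragments reaches EF.
F → I lies within R3.
EFI → H lies within R3.
Every dependency is enforceable on the fragments, so the decomposition is dependency-preserving.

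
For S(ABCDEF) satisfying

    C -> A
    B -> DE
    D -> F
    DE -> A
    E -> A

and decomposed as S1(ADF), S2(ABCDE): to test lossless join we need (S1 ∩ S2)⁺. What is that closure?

S1 ∩ S2 = {AD}.
D → F applies, adding F
Closure: {ADF}.

ADF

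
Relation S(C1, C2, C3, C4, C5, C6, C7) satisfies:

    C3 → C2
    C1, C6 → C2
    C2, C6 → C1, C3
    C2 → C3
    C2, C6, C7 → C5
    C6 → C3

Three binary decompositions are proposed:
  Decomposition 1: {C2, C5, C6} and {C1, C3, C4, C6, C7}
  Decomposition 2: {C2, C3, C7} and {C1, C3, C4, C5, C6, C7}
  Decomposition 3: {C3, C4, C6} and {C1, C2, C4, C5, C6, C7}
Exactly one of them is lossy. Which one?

Decomposition 1: common = {C6}, closure = {C1, C2, C3, C6} → lossy.
Decomposition 2: common = {C3, C7}, closure = {C2, C3, C7} → lossless.
Decomposition 3: common = {C4, C6}, closure = {C1, C2, C3, C4, C6} → lossless.

Decomposition 1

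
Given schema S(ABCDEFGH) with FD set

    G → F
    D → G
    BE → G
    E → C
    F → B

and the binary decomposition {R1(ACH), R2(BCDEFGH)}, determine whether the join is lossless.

No

Common attributes: R1 ∩ R2 = {CH}.
No dependency enlarges {CH}, so (CH)⁺ = {CH}.
The closure contains neither all of R1 = {ACH} nor all of R2 = {BCDEFGH}, so the common attributes are not a superkey of either fragment. The join is lossy.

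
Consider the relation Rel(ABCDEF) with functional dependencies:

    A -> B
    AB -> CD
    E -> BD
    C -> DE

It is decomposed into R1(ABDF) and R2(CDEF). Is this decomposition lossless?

Common attributes: R1 ∩ R2 = {DF}.
No dependency enlarges {DF}, so (DF)⁺ = {DF}.
The closure contains neither all of R1 = {ABDF} nor all of R2 = {CDEF}, so the common attributes are not a superkey of either fragment. The join is lossy.

No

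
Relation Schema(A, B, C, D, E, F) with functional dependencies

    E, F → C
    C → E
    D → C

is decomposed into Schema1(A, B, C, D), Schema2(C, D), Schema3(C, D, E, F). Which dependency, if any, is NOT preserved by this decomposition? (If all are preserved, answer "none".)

E, F → C lies within Schema3.
C → E lies within Schema3.
D → C lies within Schema1.
Every dependency is enforceable on the fragments, so the decomposition is dependency-preserving.

none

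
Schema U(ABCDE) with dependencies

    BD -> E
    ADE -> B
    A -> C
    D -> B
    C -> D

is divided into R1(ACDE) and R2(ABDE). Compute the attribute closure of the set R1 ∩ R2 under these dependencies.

ABCDE

R1 ∩ R2 = {ADE}.
ADE → B applies, adding B
A → C applies, adding C
Closure: {ABCDE}.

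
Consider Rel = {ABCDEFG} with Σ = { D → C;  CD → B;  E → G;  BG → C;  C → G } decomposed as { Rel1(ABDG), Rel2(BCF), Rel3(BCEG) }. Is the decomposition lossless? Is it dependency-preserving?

lossy but dependency-preserving

Lossless test (chase): Rows 1 and 3 agree on BG; apply BG→C and equate their C entries. Rows 1 and 2 agree on C; apply C→G and equate their G entries. No row becomes fully distinguished — the join is lossy.
Dependency preservation: D → C; CD → B are not contained in any single fragment, but the restricted closure of each left-hand side across the fragments still reaches the right-hand side; the remaining FDs each lie inside some fragment. All dependencies are preserved.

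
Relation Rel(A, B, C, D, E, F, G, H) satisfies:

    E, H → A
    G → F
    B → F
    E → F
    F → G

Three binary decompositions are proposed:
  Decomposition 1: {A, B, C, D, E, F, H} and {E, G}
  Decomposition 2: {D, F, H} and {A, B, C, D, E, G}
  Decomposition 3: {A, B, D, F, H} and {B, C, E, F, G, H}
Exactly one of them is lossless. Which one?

Decomposition 1

Decomposition 1: common = {E}, closure = {E, F, G} → lossless.
Decomposition 2: common = {D}, closure = {D} → lossy.
Decomposition 3: common = {B, F, H}, closure = {B, F, G, H} → lossy.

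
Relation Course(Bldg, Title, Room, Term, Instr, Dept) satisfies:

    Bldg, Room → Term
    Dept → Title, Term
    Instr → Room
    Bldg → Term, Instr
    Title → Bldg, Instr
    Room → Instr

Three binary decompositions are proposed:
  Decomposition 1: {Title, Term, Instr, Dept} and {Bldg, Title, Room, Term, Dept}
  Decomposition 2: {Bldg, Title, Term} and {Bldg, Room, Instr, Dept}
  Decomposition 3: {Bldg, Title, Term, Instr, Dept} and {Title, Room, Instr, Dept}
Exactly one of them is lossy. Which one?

Decomposition 1: common = {Title, Term, Dept}, closure = {Bldg, Title, Room, Term, Instr, Dept} → lossless.
Decomposition 2: common = {Bldg}, closure = {Bldg, Room, Term, Instr} → lossy.
Decomposition 3: common = {Title, Instr, Dept}, closure = {Bldg, Title, Room, Term, Instr, Dept} → lossless.

Decomposition 2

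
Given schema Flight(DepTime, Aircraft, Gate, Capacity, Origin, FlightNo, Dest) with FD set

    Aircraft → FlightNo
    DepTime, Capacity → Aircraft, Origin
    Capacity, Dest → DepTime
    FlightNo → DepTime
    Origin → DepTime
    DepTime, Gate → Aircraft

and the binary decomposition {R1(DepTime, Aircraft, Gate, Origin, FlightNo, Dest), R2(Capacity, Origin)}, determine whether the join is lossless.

No

Common attributes: R1 ∩ R2 = {Origin}.
Closure of {Origin}: Origin → DepTime applies, adding DepTime. So (Origin)⁺ = {DepTime, Origin}.
The closure contains neither all of R1 = {DepTime, Aircraft, Gate, Origin, FlightNo, Dest} nor all of R2 = {Capacity, Origin}, so the common attributes are not a superkey of either fragment. The join is lossy.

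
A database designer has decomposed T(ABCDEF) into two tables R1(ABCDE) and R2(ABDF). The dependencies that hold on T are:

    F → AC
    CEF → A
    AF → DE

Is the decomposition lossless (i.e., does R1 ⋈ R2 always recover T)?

Common attributes: R1 ∩ R2 = {ABD}.
No dependency enlarges {ABD}, so (ABD)⁺ = {ABD}.
The closure contains neither all of R1 = {ABCDE} nor all of R2 = {ABDF}, so the common attributes are not a superkey of either fragment. The join is lossy.

No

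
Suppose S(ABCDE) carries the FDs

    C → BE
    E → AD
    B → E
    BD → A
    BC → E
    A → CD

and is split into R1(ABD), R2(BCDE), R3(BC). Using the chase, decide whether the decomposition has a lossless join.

Yes

Chase test. Columns are ABCDE; row i has aⱼ where attribute j ∈ Ri, else bᵢⱼ.
Initial tableau (one row per fragment):
  row 1: a1 a2 b13 a4 b15
  row 2: b21 a2 a3 a4 a5
  row 3: b31 a2 a3 b34 b35
Rows 2 and 3 agree on C; apply C→BE and equate their BE entries.
Rows 2 and 3 agree on E; apply E→AD and equate their AD entries.
Rows 1 and 2 agree on B; apply B→E and equate their E entries.
Rows 1 and 2 agree on BD; apply BD→A and equate their A entries.
Rows 1 and 2 agree on A; apply A→CD and equate their CD entries.
Row 1 is now all distinguished symbols — the join is lossless.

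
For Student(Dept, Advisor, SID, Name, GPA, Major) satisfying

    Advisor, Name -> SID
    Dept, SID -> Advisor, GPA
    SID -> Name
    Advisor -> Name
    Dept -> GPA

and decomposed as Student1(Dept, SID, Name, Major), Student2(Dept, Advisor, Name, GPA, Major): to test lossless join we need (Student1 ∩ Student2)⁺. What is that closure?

Dept, Name, GPA, Major

Student1 ∩ Student2 = {Dept, Name, Major}.
Dept → GPA applies, adding GPA
Closure: {Dept, Name, GPA, Major}.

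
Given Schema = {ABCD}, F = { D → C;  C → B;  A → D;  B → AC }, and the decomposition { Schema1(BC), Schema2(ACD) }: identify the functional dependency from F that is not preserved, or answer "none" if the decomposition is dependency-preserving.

D → C lies within Schema2.
C → B lies within Schema1.
A → D lies within Schema2.
B → AC: restricted closure across fragments reaches AC.
Every dependency is enforceable on the fragments, so the decomposition is dependency-preserving.

none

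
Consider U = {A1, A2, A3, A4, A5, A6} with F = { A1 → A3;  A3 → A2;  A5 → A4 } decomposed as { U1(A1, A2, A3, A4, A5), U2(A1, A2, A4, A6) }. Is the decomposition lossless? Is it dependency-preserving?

Lossless test: (A1, A2, A4)⁺ = {A1, A2, A3, A4}, which is a superkey of neither fragment — lossy.
Dependency preservation: every FD's attributes lie within a single fragment, so each can be enforced locally — preserved.

lossy but dependency-preserving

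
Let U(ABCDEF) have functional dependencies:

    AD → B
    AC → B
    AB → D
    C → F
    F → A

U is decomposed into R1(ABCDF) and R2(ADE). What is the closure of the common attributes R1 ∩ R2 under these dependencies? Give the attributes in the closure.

R1 ∩ R2 = {AD}.
AD → B applies, adding B
Closure: {ABD}.

ABD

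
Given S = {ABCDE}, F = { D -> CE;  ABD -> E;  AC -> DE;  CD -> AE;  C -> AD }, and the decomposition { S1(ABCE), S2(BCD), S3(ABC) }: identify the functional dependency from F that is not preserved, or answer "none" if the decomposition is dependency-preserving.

none

D → CE: restricted closure across fragments reaches CE.
ABD → E: restricted closure across fragments reaches E.
AC → DE: restricted closure across fragments reaches DE.
CD → AE: restricted closure across fragments reaches AE.
C → AD: restricted closure across fragments reaches AD.
Every dependency is enforceable on the fragments, so the decomposition is dependency-preserving.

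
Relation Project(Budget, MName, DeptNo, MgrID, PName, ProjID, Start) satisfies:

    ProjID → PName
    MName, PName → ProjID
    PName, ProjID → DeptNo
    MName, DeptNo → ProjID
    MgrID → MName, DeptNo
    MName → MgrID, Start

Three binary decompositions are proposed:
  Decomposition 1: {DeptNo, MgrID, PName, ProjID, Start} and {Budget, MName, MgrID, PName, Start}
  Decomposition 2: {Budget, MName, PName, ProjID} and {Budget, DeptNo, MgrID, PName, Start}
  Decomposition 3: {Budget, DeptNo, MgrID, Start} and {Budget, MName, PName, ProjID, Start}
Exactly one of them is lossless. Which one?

Decomposition 1

Decomposition 1: common = {MgrID, PName, Start}, closure = {MName, DeptNo, MgrID, PName, ProjID, Start} → lossless.
Decomposition 2: common = {Budget, PName}, closure = {Budget, PName} → lossy.
Decomposition 3: common = {Budget, Start}, closure = {Budget, Start} → lossy.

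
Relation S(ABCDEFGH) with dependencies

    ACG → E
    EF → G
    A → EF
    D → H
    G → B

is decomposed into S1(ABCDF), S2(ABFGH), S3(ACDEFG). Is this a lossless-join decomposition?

Chase test. Columns are ABCDEFGH; row i has aⱼ where attribute j ∈ Si, else bᵢⱼ.
Initial tableau (one row per fragment):
  row 1: a1 a2 a3 a4 b15 a6 b17 b18
  row 2: a1 a2 b23 b24 b25 a6 a7 a8
  row 3: a1 b32 a3 a4 a5 a6 a7 b38
Rows 1 and 2 agree on A; apply A→EF and equate their EF entries.
Rows 1 and 3 agree on A; apply A→EF and equate their EF entries.
Rows 1 and 3 agree on D; apply D→H and equate their H entries.
Rows 2 and 3 agree on G; apply G→B and equate their B entries.
Rows 1 and 2 agree on EF; apply EF→G and equate their G entries.
No row becomes fully distinguished — the join is lossy.

No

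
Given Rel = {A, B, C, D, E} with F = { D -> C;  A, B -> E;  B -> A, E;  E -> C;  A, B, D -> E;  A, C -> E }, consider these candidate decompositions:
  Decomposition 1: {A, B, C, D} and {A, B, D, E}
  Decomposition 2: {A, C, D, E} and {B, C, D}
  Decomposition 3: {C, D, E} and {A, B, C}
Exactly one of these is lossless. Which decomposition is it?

Decomposition 1

Decomposition 1: common = {A, B, D}, closure = {A, B, C, D, E} → lossless.
Decomposition 2: common = {C, D}, closure = {C, D} → lossy.
Decomposition 3: common = {C}, closure = {C} → lossy.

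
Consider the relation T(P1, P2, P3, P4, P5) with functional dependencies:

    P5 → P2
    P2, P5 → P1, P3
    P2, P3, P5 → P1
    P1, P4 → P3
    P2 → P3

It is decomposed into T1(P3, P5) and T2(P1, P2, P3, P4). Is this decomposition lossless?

Common attributes: T1 ∩ T2 = {P3}.
No dependency enlarges {P3}, so (P3)⁺ = {P3}.
The closure contains neither all of T1 = {P3, P5} nor all of T2 = {P1, P2, P3, P4}, so the common attributes are not a superkey of either fragment. The join is lossy.

No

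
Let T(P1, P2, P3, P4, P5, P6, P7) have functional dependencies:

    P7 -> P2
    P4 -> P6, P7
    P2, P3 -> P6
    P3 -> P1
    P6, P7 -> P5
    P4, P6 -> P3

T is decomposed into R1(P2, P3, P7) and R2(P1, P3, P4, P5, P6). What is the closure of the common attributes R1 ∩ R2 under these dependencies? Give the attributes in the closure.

R1 ∩ R2 = {P3}.
P3 → P1 applies, adding P1
Closure: {P1, P3}.

P1, P3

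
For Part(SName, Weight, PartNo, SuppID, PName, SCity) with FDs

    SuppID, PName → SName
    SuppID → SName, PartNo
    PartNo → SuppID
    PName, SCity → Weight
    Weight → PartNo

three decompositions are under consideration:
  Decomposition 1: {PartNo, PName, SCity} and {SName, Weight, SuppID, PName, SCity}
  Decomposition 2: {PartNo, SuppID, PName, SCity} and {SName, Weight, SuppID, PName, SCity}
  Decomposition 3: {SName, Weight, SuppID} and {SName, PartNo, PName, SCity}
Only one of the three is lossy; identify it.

Decomposition 1: common = {PName, SCity}, closure = {SName, Weight, PartNo, SuppID, PName, SCity} → lossless.
Decomposition 2: common = {SuppID, PName, SCity}, closure = {SName, Weight, PartNo, SuppID, PName, SCity} → lossless.
Decomposition 3: common = {SName}, closure = {SName} → lossy.

Decomposition 3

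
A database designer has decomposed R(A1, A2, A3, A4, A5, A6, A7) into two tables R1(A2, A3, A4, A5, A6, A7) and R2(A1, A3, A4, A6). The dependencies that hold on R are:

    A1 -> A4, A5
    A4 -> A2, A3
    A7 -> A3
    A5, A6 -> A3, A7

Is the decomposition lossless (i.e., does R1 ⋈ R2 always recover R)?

Common attributes: R1 ∩ R2 = {A3, A4, A6}.
Closure of {A3, A4, A6}: A4 → A2, A3 applies, adding A2. So (A3, A4, A6)⁺ = {A2, A3, A4, A6}.
The closure contains neither all of R1 = {A2, A3, A4, A5, A6, A7} nor all of R2 = {A1, A3, A4, A6}, so the common attributes are not a superkey of either fragment. The join is lossy.

No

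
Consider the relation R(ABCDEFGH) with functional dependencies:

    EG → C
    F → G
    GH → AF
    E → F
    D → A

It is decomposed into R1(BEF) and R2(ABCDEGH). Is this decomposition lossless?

Yes

Common attributes: R1 ∩ R2 = {BE}.
Closure of {BE}: E → F applies, adding F; F → G applies, adding G; EG → C applies, adding C. So (BE)⁺ = {BCEFG}.
This closure contains every attribute of R1, so R1 ∩ R2 → R1. The join is lossless.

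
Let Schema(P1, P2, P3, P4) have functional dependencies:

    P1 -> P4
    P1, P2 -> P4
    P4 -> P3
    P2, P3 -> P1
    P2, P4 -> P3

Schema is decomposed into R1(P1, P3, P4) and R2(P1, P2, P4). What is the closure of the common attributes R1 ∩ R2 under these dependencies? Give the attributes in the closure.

P1, P3, P4

R1 ∩ R2 = {P1, P4}.
P4 → P3 applies, adding P3
Closure: {P1, P3, P4}.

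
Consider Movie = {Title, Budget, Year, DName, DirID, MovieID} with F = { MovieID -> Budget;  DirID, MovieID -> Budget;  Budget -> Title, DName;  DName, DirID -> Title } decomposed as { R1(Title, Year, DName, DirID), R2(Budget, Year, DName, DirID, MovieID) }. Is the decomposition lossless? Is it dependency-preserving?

Lossless test: (Year, DName, DirID)⁺ = {Title, Year, DName, DirID}, which contains all of one fragment — lossless.
Dependency preservation: the restricted closure of {Budget} across the fragments never reaches {Title, DName}, so Budget → Title, DName cannot be enforced without a join — not preserved.

lossless but not dependency-preserving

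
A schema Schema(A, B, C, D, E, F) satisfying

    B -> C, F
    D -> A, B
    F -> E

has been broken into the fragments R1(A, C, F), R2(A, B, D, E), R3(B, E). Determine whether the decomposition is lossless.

Chase test. Columns are A, B, C, D, E, F; row i has aⱼ where attribute j ∈ Ri, else bᵢⱼ.
Initial tableau (one row per fragment):
  row 1: a1 b12 a3 b14 b15 a6
  row 2: a1 a2 b23 a4 a5 b26
  row 3: b31 a2 b33 b34 a5 b36
Rows 2 and 3 agree on B; apply B→C, F and equate their C, F entries.
No row becomes fully distinguished — the join is lossy.

No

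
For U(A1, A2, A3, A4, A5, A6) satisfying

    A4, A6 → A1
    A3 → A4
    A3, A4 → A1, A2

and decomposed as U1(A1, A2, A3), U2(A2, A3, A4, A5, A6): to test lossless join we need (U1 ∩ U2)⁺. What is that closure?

A1, A2, A3, A4

U1 ∩ U2 = {A2, A3}.
A3 → A4 applies, adding A4
A3, A4 → A1, A2 applies, adding A1
Closure: {A1, A2, A3, A4}.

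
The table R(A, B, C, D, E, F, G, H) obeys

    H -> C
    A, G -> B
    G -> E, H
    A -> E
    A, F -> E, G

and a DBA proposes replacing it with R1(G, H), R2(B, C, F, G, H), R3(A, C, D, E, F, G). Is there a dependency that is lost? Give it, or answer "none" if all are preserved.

Check A, G → B: no single fragment contains all of {A, B, G}, and the restricted closure of {A, G} across the fragments never reaches {B}.
H → C is preserved.
G → E, H is preserved.
A → E is preserved.
A, F → E, G is preserved.

A, G -> B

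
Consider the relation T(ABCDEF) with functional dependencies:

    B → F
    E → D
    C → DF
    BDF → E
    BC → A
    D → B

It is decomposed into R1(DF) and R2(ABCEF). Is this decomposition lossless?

Common attributes: R1 ∩ R2 = {F}.
No dependency enlarges {F}, so (F)⁺ = {F}.
The closure contains neither all of R1 = {DF} nor all of R2 = {ABCEF}, so the common attributes are not a superkey of either fragment. The join is lossy.

No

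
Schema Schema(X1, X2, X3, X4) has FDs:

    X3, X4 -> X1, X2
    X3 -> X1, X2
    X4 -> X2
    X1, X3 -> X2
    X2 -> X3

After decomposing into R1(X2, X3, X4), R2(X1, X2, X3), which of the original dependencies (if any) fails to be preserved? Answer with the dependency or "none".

none

X3, X4 → X1, X2: restricted closure across fragments reaches X1, X2.
X3 → X1, X2 lies within R2.
X4 → X2 lies within R1.
X1, X3 → X2 lies within R2.
X2 → X3 lies within R1.
Every dependency is enforceable on the fragments, so the decomposition is dependency-preserving.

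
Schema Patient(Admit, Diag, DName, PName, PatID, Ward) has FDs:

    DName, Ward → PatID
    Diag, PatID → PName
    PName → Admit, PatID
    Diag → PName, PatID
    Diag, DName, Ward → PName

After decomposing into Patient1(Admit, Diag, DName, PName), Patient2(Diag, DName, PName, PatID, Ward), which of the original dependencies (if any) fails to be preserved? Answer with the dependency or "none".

none

DName, Ward → PatID lies within Patient2.
Diag, PatID → PName lies within Patient2.
PName → Admit, PatID: restricted closure across fragments reaches Admit, PatID.
Diag → PName, PatID lies within Patient2.
Diag, DName, Ward → PName lies within Patient2.
Every dependency is enforceable on the fragments, so the decomposition is dependency-preserving.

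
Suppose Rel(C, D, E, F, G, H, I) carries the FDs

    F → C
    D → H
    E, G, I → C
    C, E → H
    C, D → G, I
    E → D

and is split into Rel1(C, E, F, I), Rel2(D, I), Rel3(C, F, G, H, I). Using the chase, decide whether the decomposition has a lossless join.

No

Chase test. Columns are C, D, E, F, G, H, I; row i has aⱼ where attribute j ∈ Reli, else bᵢⱼ.
Initial tableau (one row per fragment):
  row 1: a1 b12 a3 a4 b15 b16 a7
  row 2: b21 a2 b23 b24 b25 b26 a7
  row 3: a1 b32 b33 a4 a5 a6 a7
No row becomes fully distinguished — the join is lossy.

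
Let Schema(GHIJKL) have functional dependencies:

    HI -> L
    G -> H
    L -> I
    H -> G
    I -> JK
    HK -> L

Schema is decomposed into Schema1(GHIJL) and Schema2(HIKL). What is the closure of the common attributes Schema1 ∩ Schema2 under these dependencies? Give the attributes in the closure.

GHIJKL

Schema1 ∩ Schema2 = {HIL}.
H → G applies, adding G
I → JK applies, adding JK
Closure: {GHIJKL}.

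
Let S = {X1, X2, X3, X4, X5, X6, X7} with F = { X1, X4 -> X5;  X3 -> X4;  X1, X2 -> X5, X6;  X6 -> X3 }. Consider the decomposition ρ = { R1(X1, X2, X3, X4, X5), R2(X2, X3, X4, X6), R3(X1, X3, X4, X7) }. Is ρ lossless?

No

Chase test. Columns are X1, X2, X3, X4, X5, X6, X7; row i has aⱼ where attribute j ∈ Ri, else bᵢⱼ.
Initial tableau (one row per fragment):
  row 1: a1 a2 a3 a4 a5 b16 b17
  row 2: b21 a2 a3 a4 b25 a6 b27
  row 3: a1 b32 a3 a4 b35 b36 a7
Rows 1 and 3 agree on X1, X4; apply X1, X4→X5 and equate their X5 entries.
No row becomes fully distinguished — the join is lossy.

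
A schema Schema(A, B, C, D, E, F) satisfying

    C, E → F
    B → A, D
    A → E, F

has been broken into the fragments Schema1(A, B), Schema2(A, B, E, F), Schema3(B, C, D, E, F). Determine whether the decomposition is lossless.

Yes

Chase test. Columns are A, B, C, D, E, F; row i has aⱼ where attribute j ∈ Schemai, else bᵢⱼ.
Initial tableau (one row per fragment):
  row 1: a1 a2 b13 b14 b15 b16
  row 2: a1 a2 b23 b24 a5 a6
  row 3: b31 a2 a3 a4 a5 a6
Rows 1 and 2 agree on B; apply B→A, D and equate their A, D entries.
Rows 1 and 3 agree on B; apply B→A, D and equate their A, D entries.
Rows 1 and 2 agree on A; apply A→E, F and equate their E, F entries.
Row 3 is now all distinguished symbols — the join is lossless.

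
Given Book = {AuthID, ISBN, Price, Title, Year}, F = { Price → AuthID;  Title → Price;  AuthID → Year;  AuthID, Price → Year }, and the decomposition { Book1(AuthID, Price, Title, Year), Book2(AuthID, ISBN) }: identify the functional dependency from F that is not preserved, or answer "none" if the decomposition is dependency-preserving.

none

Price → AuthID lies within Book1.
Title → Price lies within Book1.
AuthID → Year lies within Book1.
AuthID, Price → Year lies within Book1.
Every dependency is enforceable on the fragments, so the decomposition is dependency-preserving.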